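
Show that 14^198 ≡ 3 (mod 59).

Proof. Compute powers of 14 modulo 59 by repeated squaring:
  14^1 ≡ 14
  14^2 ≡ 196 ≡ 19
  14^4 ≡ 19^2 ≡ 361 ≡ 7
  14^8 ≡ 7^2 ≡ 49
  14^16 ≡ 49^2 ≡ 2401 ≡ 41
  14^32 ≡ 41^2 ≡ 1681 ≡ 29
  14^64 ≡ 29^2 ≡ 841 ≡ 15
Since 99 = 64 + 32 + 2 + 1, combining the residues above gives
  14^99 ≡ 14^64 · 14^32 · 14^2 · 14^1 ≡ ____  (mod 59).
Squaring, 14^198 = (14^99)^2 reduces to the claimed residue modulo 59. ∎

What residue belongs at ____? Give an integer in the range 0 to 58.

11

14^64 · 14^32 · 14^2 · 14^1 ≡ 15 · 29 · 19 · 14 = 115710.
115710 mod 59 = 11, so 14^99 ≡ 11 (mod 59).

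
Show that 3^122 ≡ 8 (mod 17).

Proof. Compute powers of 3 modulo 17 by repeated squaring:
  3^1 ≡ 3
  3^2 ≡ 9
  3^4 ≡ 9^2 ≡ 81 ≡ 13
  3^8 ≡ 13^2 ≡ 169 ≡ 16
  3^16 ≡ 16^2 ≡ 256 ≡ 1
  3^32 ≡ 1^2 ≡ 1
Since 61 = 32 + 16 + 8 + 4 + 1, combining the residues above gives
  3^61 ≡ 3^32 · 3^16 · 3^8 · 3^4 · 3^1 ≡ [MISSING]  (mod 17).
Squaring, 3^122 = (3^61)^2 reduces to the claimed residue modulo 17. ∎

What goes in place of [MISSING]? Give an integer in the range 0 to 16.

Multiply the listed residues: 1 · 1 · 16 · 13 · 3 = 1 → 16 → 208 → 624.
Reducing modulo 17: 624 = 36·17 + 12, so 3^61 ≡ 12.

12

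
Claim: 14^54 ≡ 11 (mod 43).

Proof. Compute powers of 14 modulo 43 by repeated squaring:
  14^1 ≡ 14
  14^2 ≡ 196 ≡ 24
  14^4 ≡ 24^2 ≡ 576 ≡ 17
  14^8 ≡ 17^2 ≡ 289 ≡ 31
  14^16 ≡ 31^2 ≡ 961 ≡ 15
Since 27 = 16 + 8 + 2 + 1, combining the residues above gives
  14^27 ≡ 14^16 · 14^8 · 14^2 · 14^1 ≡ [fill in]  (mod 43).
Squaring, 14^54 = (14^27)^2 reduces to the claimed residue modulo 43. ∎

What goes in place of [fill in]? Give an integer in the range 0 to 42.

21

14^16 · 14^8 · 14^2 · 14^1 ≡ 15 · 31 · 24 · 14 = 156240.
156240 mod 43 = 21, so 14^27 ≡ 21 (mod 43).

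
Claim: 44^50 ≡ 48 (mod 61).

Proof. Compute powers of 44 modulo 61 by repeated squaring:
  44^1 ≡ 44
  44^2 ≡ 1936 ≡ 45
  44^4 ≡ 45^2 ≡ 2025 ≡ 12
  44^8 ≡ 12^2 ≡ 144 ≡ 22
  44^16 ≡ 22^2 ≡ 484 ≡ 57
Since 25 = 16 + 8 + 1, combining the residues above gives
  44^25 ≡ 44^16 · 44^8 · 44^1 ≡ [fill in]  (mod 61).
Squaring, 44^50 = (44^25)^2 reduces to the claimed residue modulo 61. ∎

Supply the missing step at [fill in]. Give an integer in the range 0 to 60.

32

Multiply the listed residues: 57 · 22 · 44 = 1254 → 55176.
Reducing modulo 61: 55176 = 904·61 + 32, so 44^25 ≡ 32.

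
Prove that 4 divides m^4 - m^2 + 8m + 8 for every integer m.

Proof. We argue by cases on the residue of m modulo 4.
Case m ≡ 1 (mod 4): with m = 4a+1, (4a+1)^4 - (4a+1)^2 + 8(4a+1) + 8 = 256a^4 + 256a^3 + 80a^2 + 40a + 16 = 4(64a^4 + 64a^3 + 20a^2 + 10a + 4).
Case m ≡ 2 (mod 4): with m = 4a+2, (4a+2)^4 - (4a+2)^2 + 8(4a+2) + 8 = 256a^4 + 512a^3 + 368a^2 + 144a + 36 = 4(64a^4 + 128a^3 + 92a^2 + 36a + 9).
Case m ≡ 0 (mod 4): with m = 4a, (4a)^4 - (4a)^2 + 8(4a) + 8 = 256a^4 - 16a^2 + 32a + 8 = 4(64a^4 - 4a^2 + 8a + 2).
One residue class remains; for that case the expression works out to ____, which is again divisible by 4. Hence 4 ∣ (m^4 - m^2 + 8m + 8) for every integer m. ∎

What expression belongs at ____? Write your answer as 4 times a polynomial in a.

The residues treated are {1, 2, 0}, so the missing case is m ≡ 3 (mod 4); write m = 4a+3.
Then (4a+3)^4 - (4a+3)^2 + 8(4a+3) + 8 = 256a^4 + 768a^3 + 848a^2 + 440a + 104 = 4(64a^4 + 192a^3 + 212a^2 + 110a + 26).

4(64a^4 + 192a^3 + 212a^2 + 110a + 26)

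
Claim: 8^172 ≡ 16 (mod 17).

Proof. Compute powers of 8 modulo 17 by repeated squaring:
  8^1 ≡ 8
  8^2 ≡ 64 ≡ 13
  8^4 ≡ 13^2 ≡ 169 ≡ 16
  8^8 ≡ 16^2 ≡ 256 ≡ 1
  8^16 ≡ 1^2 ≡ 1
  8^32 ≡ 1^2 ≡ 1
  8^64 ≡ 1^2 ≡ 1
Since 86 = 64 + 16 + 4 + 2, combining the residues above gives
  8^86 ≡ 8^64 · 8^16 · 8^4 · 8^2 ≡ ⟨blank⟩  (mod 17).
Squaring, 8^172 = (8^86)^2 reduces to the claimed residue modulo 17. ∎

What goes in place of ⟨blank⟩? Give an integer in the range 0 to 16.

8^64 · 8^16 · 8^4 · 8^2 ≡ 1 · 1 · 16 · 13 = 208.
208 mod 17 = 4, so 8^86 ≡ 4 (mod 17).

4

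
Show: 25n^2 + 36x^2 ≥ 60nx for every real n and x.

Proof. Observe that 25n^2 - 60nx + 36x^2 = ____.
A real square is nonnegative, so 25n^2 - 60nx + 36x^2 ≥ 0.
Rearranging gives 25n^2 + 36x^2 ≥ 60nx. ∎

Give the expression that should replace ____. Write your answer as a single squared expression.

(5n - 6x)^2

The leading and trailing coefficients are 5^2 and 6^2, and 60 = 2·5·6, so the trinomial is (5n - 6x)^2.
Hence 25n^2 - 60nx + 36x^2 ≥ 0.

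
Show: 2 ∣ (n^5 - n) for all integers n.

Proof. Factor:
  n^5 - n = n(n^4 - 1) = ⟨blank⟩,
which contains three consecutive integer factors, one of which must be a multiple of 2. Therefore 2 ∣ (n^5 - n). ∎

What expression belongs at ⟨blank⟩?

(n - 1)n(n + 1)(n^2 + 1)

n^4 - 1 = (n^2 - 1)(n^2 + 1), and n^2 - 1 = (n-1)(n+1).
So n(n^4 - 1) = (n - 1)n(n + 1)(n^2 + 1).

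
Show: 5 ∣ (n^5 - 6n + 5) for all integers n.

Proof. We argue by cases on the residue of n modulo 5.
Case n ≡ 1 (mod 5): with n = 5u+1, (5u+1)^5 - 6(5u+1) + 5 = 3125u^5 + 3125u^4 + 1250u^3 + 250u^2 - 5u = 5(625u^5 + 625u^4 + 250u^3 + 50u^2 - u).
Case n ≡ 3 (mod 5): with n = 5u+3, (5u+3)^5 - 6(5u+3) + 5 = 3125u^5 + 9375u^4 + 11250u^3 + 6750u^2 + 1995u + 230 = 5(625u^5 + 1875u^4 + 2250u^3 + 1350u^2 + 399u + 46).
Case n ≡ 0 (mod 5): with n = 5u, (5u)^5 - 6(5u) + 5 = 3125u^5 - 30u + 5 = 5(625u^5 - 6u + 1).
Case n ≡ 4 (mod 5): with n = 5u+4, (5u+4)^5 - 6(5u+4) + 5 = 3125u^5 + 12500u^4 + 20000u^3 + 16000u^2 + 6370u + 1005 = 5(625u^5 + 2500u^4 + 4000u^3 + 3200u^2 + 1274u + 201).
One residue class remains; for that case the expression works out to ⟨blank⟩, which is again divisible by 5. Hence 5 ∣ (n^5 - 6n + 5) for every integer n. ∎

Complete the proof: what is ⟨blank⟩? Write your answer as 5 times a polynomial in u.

5(625u^5 + 1250u^4 + 1000u^3 + 400u^2 + 74u + 5)

The residues treated are {1, 3, 0, 4}, so the missing case is n ≡ 2 (mod 5); write n = 5u+2.
Then (5u+2)^5 - 6(5u+2) + 5 = 3125u^5 + 6250u^4 + 5000u^3 + 2000u^2 + 370u + 25 = 5(625u^5 + 1250u^4 + 1000u^3 + 400u^2 + 74u + 5).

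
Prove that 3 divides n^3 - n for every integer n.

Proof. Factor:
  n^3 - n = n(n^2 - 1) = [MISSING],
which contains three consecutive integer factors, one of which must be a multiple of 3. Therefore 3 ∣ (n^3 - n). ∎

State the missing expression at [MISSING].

(n - 1)n(n + 1)

n(n^2 - 1) = n(n - 1)(n + 1) = (n - 1)n(n + 1).
These three factors are consecutive integers, so their product is divisible by 3.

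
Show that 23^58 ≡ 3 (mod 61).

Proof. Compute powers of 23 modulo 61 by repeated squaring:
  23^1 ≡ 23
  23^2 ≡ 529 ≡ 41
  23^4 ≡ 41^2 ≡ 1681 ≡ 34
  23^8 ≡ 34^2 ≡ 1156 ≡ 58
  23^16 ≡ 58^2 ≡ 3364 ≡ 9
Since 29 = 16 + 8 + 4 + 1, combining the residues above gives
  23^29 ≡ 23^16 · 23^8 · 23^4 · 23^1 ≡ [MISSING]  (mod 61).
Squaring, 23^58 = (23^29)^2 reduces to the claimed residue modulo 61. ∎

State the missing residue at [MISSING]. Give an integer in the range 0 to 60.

23^16 · 23^8 · 23^4 · 23^1 ≡ 9 · 58 · 34 · 23 = 408204.
408204 mod 61 = 53, so 23^29 ≡ 53 (mod 61).

53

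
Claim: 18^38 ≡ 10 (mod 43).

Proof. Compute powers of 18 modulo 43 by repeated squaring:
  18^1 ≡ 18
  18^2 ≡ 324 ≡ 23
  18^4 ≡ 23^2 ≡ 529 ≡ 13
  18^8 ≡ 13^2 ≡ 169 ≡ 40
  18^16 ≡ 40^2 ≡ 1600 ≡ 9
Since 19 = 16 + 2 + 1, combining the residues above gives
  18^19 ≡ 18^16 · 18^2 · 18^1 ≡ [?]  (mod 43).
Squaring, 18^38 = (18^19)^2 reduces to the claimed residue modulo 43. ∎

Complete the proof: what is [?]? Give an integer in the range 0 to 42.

28

18^16 · 18^2 · 18^1 ≡ 9 · 23 · 18 = 3726.
3726 mod 43 = 28, so 18^19 ≡ 28 (mod 43).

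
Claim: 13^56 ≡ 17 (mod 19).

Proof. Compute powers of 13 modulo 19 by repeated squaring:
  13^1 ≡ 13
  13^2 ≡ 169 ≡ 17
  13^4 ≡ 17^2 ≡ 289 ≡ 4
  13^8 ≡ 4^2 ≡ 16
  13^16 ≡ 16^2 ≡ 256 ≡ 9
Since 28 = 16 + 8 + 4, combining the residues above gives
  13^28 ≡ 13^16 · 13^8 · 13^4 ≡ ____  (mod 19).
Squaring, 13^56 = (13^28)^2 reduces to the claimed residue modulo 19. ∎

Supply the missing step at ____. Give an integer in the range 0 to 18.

6

13^16 · 13^8 · 13^4 ≡ 9 · 16 · 4 = 576.
576 mod 19 = 6, so 13^28 ≡ 6 (mod 19).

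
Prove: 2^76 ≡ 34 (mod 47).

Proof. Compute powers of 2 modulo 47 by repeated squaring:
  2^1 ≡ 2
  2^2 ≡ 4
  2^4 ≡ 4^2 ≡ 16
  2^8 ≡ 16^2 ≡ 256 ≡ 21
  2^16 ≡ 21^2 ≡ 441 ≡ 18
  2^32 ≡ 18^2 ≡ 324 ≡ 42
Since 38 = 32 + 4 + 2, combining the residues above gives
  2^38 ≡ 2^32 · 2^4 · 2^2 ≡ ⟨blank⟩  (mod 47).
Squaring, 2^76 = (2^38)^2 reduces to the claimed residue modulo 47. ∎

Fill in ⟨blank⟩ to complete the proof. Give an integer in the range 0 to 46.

2^32 · 2^4 · 2^2 ≡ 42 · 16 · 4 = 2688.
2688 mod 47 = 9, so 2^38 ≡ 9 (mod 47).

9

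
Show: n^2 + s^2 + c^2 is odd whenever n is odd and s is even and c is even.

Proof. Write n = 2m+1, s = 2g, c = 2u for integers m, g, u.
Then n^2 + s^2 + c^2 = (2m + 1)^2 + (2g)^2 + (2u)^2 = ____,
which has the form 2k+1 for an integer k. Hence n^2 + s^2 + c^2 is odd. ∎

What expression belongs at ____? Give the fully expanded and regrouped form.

2(2g^2 + 2m^2 + 2m + 2u^2) + 1

Expanding: (2m + 1)^2 + (2g)^2 + (2u)^2 = 4g^2 + 4m^2 + 4m + 4u^2 + 1.
Every term except the constant is even, so this is 2(2g^2 + 2m^2 + 2m + 2u^2) + 1,
and 2g^2 + 2m^2 + 2m + 2u^2 ∈ ℤ gives the required form.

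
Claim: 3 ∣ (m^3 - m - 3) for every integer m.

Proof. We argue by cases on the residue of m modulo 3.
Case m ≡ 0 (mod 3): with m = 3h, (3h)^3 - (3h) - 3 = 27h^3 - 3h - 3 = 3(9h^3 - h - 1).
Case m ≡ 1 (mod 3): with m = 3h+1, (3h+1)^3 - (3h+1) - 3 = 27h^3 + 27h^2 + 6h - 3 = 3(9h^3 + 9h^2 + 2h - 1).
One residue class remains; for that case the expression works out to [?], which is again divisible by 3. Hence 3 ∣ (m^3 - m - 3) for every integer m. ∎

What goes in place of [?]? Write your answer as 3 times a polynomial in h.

Only m ≡ 2 (mod 3) is unaccounted for. Put m = 3h+2:
(3h+2)^3 - (3h+2) - 3 expands to 27h^3 + 54h^2 + 33h + 3,
and factoring out 3 leaves 3(9h^3 + 18h^2 + 11h + 1).

3(9h^3 + 18h^2 + 11h + 1)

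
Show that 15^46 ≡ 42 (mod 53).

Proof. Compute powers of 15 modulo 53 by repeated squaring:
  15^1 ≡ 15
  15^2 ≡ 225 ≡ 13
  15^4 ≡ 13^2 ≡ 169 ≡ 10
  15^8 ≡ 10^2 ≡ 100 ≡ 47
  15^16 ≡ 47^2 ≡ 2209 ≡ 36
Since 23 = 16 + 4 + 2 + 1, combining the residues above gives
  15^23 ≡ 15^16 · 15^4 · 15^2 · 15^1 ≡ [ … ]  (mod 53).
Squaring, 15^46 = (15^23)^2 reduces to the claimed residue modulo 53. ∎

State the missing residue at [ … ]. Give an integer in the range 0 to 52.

Multiply the listed residues: 36 · 10 · 13 · 15 = 360 → 4680 → 70200.
Reducing modulo 53: 70200 = 1324·53 + 28, so 15^23 ≡ 28.

28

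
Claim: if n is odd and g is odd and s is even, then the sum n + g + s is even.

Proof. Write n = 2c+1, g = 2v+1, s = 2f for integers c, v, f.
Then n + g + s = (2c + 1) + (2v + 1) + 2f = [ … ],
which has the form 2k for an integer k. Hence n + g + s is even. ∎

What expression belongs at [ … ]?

Expanding: (2c + 1) + (2v + 1) + 2f = 2c + 2f + 2v + 2.
Every term is even; pulling out the factor of 2 gives 2(c + f + v + 1).

2(c + f + v + 1)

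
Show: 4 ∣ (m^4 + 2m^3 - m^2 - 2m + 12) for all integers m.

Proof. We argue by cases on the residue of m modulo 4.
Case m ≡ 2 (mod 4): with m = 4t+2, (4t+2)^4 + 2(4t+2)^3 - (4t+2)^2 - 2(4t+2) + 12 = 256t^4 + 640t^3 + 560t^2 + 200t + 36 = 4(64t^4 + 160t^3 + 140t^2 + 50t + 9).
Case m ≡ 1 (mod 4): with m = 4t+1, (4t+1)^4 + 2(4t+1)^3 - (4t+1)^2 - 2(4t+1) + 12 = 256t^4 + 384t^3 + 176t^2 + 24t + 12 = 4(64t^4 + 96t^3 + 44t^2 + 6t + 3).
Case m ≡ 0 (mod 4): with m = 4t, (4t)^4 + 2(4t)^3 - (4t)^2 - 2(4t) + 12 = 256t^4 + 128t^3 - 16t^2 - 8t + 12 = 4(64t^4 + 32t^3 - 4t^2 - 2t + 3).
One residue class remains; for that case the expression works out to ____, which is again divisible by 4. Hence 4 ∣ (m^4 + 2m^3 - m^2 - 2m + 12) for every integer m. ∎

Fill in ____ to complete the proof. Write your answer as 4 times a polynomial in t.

Only m ≡ 3 (mod 4) is unaccounted for. Put m = 4t+3:
(4t+3)^4 + 2(4t+3)^3 - (4t+3)^2 - 2(4t+3) + 12 expands to 256t^4 + 896t^3 + 1136t^2 + 616t + 132,
and factoring out 4 leaves 4(64t^4 + 224t^3 + 284t^2 + 154t + 33).

4(64t^4 + 224t^3 + 284t^2 + 154t + 33)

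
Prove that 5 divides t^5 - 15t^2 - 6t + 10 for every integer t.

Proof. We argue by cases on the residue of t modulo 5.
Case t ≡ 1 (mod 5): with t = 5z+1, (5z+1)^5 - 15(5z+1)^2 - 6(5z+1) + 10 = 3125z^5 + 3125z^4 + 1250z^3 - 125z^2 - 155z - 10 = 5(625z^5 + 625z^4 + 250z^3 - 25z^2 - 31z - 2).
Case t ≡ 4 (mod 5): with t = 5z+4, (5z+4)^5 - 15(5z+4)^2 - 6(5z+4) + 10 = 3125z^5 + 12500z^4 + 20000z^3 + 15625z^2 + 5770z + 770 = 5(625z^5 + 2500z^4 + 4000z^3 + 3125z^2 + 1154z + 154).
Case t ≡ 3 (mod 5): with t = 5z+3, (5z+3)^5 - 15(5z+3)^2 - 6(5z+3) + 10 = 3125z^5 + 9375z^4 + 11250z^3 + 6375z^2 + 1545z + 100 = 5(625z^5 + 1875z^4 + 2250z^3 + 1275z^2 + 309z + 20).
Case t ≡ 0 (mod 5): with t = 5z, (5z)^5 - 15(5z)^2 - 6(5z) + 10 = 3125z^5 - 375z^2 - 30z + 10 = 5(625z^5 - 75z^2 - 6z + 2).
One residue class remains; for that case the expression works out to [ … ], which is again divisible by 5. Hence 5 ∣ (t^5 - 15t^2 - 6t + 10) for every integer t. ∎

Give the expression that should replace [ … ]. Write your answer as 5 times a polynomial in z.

The residues treated are {1, 4, 3, 0}, so the missing case is t ≡ 2 (mod 5); write t = 5z+2.
Then (5z+2)^5 - 15(5z+2)^2 - 6(5z+2) + 10 = 3125z^5 + 6250z^4 + 5000z^3 + 1625z^2 + 70z - 30 = 5(625z^5 + 1250z^4 + 1000z^3 + 325z^2 + 14z - 6).

5(625z^5 + 1250z^4 + 1000z^3 + 325z^2 + 14z - 6)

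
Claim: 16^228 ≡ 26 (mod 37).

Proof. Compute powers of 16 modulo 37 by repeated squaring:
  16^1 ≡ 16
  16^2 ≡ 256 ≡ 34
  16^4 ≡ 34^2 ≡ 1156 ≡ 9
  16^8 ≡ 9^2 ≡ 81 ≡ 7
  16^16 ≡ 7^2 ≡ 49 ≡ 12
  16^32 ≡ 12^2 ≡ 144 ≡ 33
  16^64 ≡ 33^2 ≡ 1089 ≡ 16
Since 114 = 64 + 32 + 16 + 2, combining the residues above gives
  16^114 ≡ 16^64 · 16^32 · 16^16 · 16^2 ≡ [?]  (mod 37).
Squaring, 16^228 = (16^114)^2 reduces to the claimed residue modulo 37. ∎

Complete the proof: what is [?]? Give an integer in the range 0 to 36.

16^64 · 16^32 · 16^16 · 16^2 ≡ 16 · 33 · 12 · 34 = 215424.
215424 mod 37 = 10, so 16^114 ≡ 10 (mod 37).

10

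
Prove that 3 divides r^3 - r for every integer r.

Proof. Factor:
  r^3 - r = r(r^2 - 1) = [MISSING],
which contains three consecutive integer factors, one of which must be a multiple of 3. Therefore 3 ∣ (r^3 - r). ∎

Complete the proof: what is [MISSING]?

r(r^2 - 1) = r(r - 1)(r + 1) = (r - 1)r(r + 1).
These three factors are consecutive integers, so their product is divisible by 3.

(r - 1)r(r + 1)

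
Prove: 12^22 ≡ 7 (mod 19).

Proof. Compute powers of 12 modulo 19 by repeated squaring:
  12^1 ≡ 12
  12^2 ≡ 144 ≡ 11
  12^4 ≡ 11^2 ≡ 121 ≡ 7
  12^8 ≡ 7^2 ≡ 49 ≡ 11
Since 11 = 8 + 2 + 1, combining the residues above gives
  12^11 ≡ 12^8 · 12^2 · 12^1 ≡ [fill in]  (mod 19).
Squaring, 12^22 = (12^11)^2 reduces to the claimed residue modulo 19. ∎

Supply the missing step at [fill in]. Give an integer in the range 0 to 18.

8

12^8 · 12^2 · 12^1 ≡ 11 · 11 · 12 = 1452.
1452 mod 19 = 8, so 12^11 ≡ 8 (mod 19).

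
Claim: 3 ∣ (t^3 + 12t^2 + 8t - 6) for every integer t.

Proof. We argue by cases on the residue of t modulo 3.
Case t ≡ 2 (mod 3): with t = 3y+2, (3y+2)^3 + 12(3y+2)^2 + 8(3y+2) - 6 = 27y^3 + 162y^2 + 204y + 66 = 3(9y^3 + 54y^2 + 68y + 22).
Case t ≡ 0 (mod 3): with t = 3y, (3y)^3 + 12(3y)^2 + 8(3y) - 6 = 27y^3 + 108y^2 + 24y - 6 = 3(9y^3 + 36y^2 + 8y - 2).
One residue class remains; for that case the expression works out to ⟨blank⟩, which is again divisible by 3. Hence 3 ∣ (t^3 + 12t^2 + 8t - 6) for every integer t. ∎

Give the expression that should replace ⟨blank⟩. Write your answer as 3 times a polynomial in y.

Only t ≡ 1 (mod 3) is unaccounted for. Put t = 3y+1:
(3y+1)^3 + 12(3y+1)^2 + 8(3y+1) - 6 expands to 27y^3 + 135y^2 + 105y + 15,
and factoring out 3 leaves 3(9y^3 + 45y^2 + 35y + 5).

3(9y^3 + 45y^2 + 35y + 5)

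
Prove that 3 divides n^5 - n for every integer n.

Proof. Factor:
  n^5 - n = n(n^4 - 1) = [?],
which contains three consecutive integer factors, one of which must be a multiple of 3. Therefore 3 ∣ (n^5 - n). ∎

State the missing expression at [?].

(n - 1)n(n + 1)(n^2 + 1)

n^4 - 1 = (n^2 - 1)(n^2 + 1), and n^2 - 1 = (n-1)(n+1).
So n(n^4 - 1) = (n - 1)n(n + 1)(n^2 + 1).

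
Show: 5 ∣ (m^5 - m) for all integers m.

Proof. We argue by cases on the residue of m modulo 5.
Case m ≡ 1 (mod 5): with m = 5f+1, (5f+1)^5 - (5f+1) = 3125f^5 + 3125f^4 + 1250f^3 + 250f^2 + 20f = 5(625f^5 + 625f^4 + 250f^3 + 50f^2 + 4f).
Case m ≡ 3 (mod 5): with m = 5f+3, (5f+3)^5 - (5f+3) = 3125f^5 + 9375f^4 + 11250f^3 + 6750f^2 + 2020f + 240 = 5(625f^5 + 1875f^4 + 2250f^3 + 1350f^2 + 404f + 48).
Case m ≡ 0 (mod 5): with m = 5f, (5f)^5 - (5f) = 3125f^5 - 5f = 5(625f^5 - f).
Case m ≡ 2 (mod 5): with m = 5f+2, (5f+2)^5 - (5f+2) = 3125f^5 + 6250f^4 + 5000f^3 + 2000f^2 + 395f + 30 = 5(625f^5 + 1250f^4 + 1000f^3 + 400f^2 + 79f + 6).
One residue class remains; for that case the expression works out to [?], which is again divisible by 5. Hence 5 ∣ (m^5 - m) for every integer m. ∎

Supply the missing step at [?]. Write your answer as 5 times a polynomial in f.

The residues treated are {1, 3, 0, 2}, so the missing case is m ≡ 4 (mod 5); write m = 5f+4.
Then (5f+4)^5 - (5f+4) = 3125f^5 + 12500f^4 + 20000f^3 + 16000f^2 + 6395f + 1020 = 5(625f^5 + 2500f^4 + 4000f^3 + 3200f^2 + 1279f + 204).

5(625f^5 + 2500f^4 + 4000f^3 + 3200f^2 + 1279f + 204)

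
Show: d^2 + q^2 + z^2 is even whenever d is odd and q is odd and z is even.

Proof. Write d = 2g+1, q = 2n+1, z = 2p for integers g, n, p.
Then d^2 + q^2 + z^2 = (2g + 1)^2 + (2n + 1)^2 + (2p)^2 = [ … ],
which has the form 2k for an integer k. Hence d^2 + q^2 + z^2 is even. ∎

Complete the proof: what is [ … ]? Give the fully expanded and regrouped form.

2(2g^2 + 2g + 2n^2 + 2n + 2p^2 + 1)

(2g + 1)^2 + (2n + 1)^2 + (2p)^2 = 4g^2 + 4g + 4n^2 + 4n + 4p^2 + 2
= 2(2g^2 + 2g + 2n^2 + 2n + 2p^2 + 1).
Since 2g^2 + 2g + 2n^2 + 2n + 2p^2 + 1 is an integer, the sum of squares is of the form 2k for an integer k.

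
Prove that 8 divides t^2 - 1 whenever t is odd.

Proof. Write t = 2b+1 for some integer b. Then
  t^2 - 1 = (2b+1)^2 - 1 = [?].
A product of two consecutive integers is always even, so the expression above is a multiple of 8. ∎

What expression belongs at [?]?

4b(b + 1)

(2b+1)^2 - 1 = 4b^2 + 4b + 1 - 1 = 4b^2 + 4b = 4b(b+1).
Since b and b+1 are consecutive, b(b+1) is even, and 4·(even) is a multiple of 8.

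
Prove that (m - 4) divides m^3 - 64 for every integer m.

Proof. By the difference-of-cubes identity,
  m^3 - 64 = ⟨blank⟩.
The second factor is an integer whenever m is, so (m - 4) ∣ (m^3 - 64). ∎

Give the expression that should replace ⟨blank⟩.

a^3 - b^3 = (a - b)(a^2 + ab + b^2). With a = m, b = 4:
m^3 - 64 = (m - 4)(m^2 + 4m + 16).

(m - 4)(m^2 + 4m + 16)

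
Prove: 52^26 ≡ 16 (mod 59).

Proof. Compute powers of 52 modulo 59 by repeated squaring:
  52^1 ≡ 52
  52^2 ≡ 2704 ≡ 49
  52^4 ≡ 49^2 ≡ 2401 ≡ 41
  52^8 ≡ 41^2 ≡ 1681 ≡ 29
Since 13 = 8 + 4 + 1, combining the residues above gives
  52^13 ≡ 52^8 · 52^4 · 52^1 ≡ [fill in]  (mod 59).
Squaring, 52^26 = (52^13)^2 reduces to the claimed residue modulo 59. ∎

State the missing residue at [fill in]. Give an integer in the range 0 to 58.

55

Multiply the listed residues: 29 · 41 · 52 = 1189 → 61828.
Reducing modulo 59: 61828 = 1047·59 + 55, so 52^13 ≡ 55.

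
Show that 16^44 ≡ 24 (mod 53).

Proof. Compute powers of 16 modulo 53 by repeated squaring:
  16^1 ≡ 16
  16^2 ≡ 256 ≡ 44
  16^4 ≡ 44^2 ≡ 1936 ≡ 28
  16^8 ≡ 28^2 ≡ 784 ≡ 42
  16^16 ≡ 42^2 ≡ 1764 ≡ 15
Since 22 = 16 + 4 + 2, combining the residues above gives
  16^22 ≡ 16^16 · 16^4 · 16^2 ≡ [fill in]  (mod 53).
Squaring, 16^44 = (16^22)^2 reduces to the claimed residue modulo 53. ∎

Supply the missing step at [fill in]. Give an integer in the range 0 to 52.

16^16 · 16^4 · 16^2 ≡ 15 · 28 · 44 = 18480.
18480 mod 53 = 36, so 16^22 ≡ 36 (mod 53).

36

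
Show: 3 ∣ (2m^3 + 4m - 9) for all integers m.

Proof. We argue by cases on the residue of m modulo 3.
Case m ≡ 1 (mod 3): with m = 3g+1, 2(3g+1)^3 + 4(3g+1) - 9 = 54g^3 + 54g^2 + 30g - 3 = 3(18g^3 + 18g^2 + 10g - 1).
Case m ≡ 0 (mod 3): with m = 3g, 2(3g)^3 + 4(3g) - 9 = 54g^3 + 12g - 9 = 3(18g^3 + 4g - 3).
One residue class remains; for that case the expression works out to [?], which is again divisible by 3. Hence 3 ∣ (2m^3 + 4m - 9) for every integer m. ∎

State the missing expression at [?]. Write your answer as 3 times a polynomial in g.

The residues treated are {1, 0}, so the missing case is m ≡ 2 (mod 3); write m = 3g+2.
Then 2(3g+2)^3 + 4(3g+2) - 9 = 54g^3 + 108g^2 + 84g + 15 = 3(18g^3 + 36g^2 + 28g + 5).

3(18g^3 + 36g^2 + 28g + 5)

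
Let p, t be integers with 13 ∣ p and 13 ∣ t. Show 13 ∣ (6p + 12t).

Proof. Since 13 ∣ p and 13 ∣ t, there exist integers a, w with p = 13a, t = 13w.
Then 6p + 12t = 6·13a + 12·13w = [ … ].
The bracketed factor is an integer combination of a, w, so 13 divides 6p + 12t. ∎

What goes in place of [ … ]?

Pull the common 13 out of every term: 6·13a + 12·13w = 13(6a + 12w).
6a + 12w is an integer, which exhibits the divisibility.

13(6a + 12w)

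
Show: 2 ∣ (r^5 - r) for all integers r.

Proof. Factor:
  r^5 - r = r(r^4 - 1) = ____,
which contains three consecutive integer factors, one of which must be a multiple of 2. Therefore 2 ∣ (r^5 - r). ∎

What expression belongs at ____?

(r - 1)r(r + 1)(r^2 + 1)

r^4 - 1 = (r^2 - 1)(r^2 + 1), and r^2 - 1 = (r-1)(r+1).
So r(r^4 - 1) = (r - 1)r(r + 1)(r^2 + 1).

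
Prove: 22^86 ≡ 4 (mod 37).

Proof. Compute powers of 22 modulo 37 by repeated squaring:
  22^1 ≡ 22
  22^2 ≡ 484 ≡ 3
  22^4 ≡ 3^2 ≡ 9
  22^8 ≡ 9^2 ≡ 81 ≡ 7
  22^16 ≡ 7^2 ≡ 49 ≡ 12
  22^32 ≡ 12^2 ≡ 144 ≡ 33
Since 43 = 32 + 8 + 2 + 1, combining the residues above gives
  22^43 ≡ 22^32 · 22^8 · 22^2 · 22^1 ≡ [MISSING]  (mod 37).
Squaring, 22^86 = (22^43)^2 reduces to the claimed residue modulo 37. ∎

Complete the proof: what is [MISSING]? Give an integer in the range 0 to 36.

2

22^32 · 22^8 · 22^2 · 22^1 ≡ 33 · 7 · 3 · 22 = 15246.
15246 mod 37 = 2, so 22^43 ≡ 2 (mod 37).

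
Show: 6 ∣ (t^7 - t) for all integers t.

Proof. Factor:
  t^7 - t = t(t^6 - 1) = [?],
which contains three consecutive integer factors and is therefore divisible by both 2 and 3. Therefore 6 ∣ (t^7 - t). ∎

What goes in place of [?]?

t^6 - 1 = (t^2 - 1)(t^4 + t^2 + 1), and t^2 - 1 = (t-1)(t+1).
So t(t^6 - 1) = (t - 1)t(t + 1)(t^4 + t^2 + 1).

(t - 1)t(t + 1)(t^4 + t^2 + 1)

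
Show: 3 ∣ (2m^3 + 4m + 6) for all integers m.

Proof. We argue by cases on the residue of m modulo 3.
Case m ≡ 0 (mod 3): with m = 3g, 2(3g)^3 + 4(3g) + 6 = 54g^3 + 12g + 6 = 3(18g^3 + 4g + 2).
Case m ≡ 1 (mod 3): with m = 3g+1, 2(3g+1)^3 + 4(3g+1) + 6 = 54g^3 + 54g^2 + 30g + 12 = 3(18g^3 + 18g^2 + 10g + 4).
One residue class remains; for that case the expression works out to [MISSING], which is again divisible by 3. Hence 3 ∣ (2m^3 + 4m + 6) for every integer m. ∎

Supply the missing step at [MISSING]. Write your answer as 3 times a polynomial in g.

Only m ≡ 2 (mod 3) is unaccounted for. Put m = 3g+2:
2(3g+2)^3 + 4(3g+2) + 6 expands to 54g^3 + 108g^2 + 84g + 30,
and factoring out 3 leaves 3(18g^3 + 36g^2 + 28g + 10).

3(18g^3 + 36g^2 + 28g + 10)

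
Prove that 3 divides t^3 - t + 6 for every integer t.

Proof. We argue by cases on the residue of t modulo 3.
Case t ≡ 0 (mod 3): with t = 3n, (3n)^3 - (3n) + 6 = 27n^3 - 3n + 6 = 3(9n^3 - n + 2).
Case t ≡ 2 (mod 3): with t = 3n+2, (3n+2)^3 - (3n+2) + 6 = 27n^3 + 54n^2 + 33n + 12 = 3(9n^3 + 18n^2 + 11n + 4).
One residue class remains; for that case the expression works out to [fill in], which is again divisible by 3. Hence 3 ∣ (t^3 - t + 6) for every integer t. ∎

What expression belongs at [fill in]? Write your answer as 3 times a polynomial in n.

3(9n^3 + 9n^2 + 2n + 2)

The residues treated are {0, 2}, so the missing case is t ≡ 1 (mod 3); write t = 3n+1.
Then (3n+1)^3 - (3n+1) + 6 = 27n^3 + 27n^2 + 6n + 6 = 3(9n^3 + 9n^2 + 2n + 2).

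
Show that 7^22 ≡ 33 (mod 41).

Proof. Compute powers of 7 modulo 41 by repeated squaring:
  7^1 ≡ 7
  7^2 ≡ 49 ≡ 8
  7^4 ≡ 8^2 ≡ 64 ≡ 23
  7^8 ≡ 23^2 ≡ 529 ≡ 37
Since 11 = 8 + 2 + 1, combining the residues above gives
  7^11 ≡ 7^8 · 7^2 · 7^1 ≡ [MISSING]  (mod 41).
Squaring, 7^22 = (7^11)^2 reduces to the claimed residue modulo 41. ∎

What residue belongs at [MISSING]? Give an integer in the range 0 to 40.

22

7^8 · 7^2 · 7^1 ≡ 37 · 8 · 7 = 2072.
2072 mod 41 = 22, so 7^11 ≡ 22 (mod 41).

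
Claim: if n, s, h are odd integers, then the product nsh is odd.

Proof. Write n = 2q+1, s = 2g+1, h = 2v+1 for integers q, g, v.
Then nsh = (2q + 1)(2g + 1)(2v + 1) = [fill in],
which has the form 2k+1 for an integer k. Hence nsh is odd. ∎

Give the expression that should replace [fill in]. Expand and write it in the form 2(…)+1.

Expanding: (2q + 1)(2g + 1)(2v + 1) = 8gqv + 4gq + 4gv + 2g + 4qv + 2q + 2v + 1.
Every term except the constant is even, so this is 2(4gqv + 2gq + 2gv + g + 2qv + q + v) + 1,
and 4gqv + 2gq + 2gv + g + 2qv + q + v ∈ ℤ gives the required form.

2(4gqv + 2gq + 2gv + g + 2qv + q + v) + 1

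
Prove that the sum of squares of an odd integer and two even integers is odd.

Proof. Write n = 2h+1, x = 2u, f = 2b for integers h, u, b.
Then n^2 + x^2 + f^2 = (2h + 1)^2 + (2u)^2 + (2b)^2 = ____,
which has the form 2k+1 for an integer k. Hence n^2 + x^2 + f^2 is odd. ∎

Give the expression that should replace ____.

Expanding: (2h + 1)^2 + (2u)^2 + (2b)^2 = 4b^2 + 4h^2 + 4h + 4u^2 + 1.
Every term except the constant is even, so this is 2(2b^2 + 2h^2 + 2h + 2u^2) + 1,
and 2b^2 + 2h^2 + 2h + 2u^2 ∈ ℤ gives the required form.

2(2b^2 + 2h^2 + 2h + 2u^2) + 1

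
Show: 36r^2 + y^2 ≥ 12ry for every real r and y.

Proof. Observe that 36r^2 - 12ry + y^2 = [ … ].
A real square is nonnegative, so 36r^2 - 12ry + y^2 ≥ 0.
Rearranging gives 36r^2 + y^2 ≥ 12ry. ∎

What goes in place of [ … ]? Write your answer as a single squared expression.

(6r - y)^2

The leading and trailing coefficients are 6^2 and 1^2, and 12 = 2·6·1, so the trinomial is (6r - y)^2.
Hence 36r^2 - 12ry + y^2 ≥ 0.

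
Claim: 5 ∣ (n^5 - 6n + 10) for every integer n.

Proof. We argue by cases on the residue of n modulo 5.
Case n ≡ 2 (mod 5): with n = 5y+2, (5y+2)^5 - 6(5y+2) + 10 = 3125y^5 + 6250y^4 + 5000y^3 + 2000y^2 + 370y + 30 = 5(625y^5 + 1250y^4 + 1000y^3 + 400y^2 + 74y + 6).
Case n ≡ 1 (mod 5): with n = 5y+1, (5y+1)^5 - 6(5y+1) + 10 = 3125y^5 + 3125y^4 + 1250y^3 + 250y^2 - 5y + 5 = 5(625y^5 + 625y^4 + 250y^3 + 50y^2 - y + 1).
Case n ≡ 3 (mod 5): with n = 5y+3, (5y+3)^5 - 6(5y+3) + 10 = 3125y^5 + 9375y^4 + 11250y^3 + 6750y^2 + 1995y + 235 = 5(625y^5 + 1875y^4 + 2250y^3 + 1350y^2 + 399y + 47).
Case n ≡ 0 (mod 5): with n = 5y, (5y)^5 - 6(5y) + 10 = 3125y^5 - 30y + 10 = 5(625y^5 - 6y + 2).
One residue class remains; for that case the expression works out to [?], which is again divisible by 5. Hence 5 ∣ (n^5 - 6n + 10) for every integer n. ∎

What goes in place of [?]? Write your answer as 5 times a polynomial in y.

Only n ≡ 4 (mod 5) is unaccounted for. Put n = 5y+4:
(5y+4)^5 - 6(5y+4) + 10 expands to 3125y^5 + 12500y^4 + 20000y^3 + 16000y^2 + 6370y + 1010,
and factoring out 5 leaves 5(625y^5 + 2500y^4 + 4000y^3 + 3200y^2 + 1274y + 202).

5(625y^5 + 2500y^4 + 4000y^3 + 3200y^2 + 1274y + 202)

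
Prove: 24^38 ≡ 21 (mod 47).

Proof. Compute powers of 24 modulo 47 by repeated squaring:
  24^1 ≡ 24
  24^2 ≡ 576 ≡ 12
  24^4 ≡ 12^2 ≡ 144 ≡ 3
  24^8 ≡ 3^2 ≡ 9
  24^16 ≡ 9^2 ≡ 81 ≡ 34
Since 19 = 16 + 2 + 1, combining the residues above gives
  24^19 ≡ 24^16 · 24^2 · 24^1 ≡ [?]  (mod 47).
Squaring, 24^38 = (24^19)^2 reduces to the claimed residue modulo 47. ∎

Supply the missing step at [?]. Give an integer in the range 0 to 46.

16

24^16 · 24^2 · 24^1 ≡ 34 · 12 · 24 = 9792.
9792 mod 47 = 16, so 24^19 ≡ 16 (mod 47).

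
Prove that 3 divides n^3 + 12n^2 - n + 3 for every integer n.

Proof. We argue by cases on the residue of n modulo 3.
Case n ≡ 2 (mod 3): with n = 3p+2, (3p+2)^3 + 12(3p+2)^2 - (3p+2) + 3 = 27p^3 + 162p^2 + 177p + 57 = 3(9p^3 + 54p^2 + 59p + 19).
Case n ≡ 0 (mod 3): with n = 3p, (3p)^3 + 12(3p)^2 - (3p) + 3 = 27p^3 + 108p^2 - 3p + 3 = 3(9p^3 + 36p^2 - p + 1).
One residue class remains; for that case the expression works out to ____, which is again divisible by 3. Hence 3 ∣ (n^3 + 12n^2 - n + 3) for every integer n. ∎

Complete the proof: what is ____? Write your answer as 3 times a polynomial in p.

The residues treated are {2, 0}, so the missing case is n ≡ 1 (mod 3); write n = 3p+1.
Then (3p+1)^3 + 12(3p+1)^2 - (3p+1) + 3 = 27p^3 + 135p^2 + 78p + 15 = 3(9p^3 + 45p^2 + 26p + 5).

3(9p^3 + 45p^2 + 26p + 5)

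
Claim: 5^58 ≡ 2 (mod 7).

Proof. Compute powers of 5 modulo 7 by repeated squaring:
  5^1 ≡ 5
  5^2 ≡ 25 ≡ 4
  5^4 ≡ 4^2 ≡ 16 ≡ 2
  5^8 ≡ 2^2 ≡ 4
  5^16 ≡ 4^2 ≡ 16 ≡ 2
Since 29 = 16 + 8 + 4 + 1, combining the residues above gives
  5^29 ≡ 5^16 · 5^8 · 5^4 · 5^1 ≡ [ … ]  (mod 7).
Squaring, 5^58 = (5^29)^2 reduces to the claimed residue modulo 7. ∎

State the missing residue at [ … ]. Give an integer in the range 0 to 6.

Multiply the listed residues: 2 · 4 · 2 · 5 = 8 → 16 → 80.
Reducing modulo 7: 80 = 11·7 + 3, so 5^29 ≡ 3.

3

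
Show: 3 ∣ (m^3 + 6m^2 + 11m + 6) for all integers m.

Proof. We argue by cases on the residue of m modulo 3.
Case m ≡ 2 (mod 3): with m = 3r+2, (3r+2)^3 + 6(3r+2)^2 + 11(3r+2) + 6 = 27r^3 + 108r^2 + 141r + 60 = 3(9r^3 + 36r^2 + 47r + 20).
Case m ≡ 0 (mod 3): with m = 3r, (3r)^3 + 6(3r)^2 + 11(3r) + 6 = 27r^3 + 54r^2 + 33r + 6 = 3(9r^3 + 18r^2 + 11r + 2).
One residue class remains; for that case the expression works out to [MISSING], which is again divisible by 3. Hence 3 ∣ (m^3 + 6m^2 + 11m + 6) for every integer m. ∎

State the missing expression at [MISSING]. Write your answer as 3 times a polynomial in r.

3(9r^3 + 27r^2 + 26r + 8)

Only m ≡ 1 (mod 3) is unaccounted for. Put m = 3r+1:
(3r+1)^3 + 6(3r+1)^2 + 11(3r+1) + 6 expands to 27r^3 + 81r^2 + 78r + 24,
and factoring out 3 leaves 3(9r^3 + 27r^2 + 26r + 8).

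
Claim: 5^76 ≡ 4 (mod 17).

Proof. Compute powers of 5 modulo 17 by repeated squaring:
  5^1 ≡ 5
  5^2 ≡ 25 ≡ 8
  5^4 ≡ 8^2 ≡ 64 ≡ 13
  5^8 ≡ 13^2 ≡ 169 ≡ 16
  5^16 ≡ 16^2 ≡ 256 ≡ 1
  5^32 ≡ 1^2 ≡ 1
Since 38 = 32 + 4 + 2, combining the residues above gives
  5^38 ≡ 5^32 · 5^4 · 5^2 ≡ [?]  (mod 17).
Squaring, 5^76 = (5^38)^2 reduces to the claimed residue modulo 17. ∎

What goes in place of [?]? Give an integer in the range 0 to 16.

2

Multiply the listed residues: 1 · 13 · 8 = 13 → 104.
Reducing modulo 17: 104 = 6·17 + 2, so 5^38 ≡ 2.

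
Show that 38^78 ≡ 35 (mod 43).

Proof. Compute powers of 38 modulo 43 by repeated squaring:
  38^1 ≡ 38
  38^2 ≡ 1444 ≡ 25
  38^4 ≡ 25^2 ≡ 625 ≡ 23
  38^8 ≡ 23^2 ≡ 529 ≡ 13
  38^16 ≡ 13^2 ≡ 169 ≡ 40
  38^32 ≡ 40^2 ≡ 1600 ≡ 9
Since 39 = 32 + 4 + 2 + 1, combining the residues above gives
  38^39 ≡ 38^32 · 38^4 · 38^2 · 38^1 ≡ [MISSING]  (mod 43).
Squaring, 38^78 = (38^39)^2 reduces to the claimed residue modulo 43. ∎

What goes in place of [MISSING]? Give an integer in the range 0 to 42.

11

Multiply the listed residues: 9 · 23 · 25 · 38 = 207 → 5175 → 196650.
Reducing modulo 43: 196650 = 4573·43 + 11, so 38^39 ≡ 11.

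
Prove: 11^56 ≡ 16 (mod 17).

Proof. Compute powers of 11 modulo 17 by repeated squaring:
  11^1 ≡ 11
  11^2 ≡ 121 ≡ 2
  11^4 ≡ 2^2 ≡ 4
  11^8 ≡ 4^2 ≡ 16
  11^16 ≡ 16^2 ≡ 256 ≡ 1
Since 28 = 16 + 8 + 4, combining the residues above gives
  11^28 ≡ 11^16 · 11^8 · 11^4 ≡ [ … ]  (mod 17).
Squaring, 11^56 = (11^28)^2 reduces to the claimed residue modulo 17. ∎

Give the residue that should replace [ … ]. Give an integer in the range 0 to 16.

11^16 · 11^8 · 11^4 ≡ 1 · 16 · 4 = 64.
64 mod 17 = 13, so 11^28 ≡ 13 (mod 17).

13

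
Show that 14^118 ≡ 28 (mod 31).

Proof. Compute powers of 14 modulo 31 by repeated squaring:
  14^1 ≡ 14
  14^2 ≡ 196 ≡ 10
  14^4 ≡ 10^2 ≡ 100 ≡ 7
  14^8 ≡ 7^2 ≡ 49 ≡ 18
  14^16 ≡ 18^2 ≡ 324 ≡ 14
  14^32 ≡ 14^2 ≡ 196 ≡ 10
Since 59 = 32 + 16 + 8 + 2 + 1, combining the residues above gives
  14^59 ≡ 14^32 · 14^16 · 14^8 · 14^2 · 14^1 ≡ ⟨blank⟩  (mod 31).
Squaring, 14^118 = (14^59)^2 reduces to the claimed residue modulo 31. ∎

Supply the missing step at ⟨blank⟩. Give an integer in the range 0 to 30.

20

Multiply the listed residues: 10 · 14 · 18 · 10 · 14 = 140 → 2520 → 25200 → 352800.
Reducing modulo 31: 352800 = 11380·31 + 20, so 14^59 ≡ 20.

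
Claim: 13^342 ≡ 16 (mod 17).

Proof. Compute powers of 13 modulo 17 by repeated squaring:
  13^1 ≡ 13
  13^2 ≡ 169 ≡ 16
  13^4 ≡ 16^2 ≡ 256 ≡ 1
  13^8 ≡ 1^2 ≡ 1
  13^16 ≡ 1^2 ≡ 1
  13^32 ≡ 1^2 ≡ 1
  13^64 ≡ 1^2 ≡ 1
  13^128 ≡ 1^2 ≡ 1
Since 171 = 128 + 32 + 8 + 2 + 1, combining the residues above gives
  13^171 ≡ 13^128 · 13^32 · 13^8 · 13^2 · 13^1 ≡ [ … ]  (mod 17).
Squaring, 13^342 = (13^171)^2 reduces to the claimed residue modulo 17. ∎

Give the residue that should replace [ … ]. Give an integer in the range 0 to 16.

4

13^128 · 13^32 · 13^8 · 13^2 · 13^1 ≡ 1 · 1 · 1 · 16 · 13 = 208.
208 mod 17 = 4, so 13^171 ≡ 4 (mod 17).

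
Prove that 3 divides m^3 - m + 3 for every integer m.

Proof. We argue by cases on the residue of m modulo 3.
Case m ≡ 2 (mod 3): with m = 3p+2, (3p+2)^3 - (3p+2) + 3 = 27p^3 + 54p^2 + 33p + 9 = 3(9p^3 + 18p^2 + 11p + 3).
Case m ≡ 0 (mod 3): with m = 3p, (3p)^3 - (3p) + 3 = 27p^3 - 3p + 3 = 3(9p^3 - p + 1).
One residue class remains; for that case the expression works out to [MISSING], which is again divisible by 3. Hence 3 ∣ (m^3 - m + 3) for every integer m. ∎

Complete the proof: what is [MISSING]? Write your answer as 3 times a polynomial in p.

The residues treated are {2, 0}, so the missing case is m ≡ 1 (mod 3); write m = 3p+1.
Then (3p+1)^3 - (3p+1) + 3 = 27p^3 + 27p^2 + 6p + 3 = 3(9p^3 + 9p^2 + 2p + 1).

3(9p^3 + 9p^2 + 2p + 1)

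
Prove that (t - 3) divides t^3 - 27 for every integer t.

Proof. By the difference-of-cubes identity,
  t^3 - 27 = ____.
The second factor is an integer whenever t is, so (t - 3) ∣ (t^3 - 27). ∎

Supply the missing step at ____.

(t - 3)(t^2 + 3t + 9)

Polynomial division of t^3 - 27 by t - 3 leaves remainder 0 and quotient t^2 + 3t + 9.
Hence t^3 - 27 = (t - 3)(t^2 + 3t + 9).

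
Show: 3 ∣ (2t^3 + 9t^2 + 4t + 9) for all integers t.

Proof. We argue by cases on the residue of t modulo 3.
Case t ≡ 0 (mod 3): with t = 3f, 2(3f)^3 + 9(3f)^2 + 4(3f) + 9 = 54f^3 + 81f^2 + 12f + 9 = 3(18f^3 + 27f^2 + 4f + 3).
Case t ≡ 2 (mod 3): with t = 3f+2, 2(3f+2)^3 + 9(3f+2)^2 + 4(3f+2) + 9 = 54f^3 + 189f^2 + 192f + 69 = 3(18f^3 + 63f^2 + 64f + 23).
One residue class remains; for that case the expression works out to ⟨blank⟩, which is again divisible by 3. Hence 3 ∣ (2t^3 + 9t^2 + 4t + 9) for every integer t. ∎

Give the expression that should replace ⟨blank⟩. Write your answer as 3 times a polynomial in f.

The residues treated are {0, 2}, so the missing case is t ≡ 1 (mod 3); write t = 3f+1.
Then 2(3f+1)^3 + 9(3f+1)^2 + 4(3f+1) + 9 = 54f^3 + 135f^2 + 84f + 24 = 3(18f^3 + 45f^2 + 28f + 8).

3(18f^3 + 45f^2 + 28f + 8)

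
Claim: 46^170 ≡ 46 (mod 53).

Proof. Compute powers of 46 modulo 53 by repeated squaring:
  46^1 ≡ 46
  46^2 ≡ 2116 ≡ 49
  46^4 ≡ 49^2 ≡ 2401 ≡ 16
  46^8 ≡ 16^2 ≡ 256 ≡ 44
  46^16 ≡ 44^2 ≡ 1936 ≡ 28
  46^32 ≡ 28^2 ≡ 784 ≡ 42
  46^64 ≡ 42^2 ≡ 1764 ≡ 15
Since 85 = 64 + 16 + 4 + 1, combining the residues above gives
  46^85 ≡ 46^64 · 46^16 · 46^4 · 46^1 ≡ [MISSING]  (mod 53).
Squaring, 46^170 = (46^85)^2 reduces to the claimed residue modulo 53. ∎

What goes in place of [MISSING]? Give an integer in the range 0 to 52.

Multiply the listed residues: 15 · 28 · 16 · 46 = 420 → 6720 → 309120.
Reducing modulo 53: 309120 = 5832·53 + 24, so 46^85 ≡ 24.

24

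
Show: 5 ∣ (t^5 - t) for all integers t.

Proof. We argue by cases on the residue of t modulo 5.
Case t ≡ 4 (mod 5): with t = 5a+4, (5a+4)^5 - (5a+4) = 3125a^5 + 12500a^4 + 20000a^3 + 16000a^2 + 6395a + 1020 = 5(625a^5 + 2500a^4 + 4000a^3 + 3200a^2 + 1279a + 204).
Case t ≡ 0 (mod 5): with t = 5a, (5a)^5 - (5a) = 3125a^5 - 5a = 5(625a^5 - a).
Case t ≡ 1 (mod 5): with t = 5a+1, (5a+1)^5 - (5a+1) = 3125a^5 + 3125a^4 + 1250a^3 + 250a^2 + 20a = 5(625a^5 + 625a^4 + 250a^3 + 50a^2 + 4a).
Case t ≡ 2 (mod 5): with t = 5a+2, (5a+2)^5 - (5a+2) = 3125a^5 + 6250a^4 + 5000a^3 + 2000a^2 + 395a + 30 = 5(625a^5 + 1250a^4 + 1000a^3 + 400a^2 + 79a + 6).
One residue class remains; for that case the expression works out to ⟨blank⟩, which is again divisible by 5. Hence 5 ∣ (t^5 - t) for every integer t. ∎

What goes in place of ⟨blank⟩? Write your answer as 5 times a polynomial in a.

Only t ≡ 3 (mod 5) is unaccounted for. Put t = 5a+3:
(5a+3)^5 - (5a+3) expands to 3125a^5 + 9375a^4 + 11250a^3 + 6750a^2 + 2020a + 240,
and factoring out 5 leaves 5(625a^5 + 1875a^4 + 2250a^3 + 1350a^2 + 404a + 48).

5(625a^5 + 1875a^4 + 2250a^3 + 1350a^2 + 404a + 48)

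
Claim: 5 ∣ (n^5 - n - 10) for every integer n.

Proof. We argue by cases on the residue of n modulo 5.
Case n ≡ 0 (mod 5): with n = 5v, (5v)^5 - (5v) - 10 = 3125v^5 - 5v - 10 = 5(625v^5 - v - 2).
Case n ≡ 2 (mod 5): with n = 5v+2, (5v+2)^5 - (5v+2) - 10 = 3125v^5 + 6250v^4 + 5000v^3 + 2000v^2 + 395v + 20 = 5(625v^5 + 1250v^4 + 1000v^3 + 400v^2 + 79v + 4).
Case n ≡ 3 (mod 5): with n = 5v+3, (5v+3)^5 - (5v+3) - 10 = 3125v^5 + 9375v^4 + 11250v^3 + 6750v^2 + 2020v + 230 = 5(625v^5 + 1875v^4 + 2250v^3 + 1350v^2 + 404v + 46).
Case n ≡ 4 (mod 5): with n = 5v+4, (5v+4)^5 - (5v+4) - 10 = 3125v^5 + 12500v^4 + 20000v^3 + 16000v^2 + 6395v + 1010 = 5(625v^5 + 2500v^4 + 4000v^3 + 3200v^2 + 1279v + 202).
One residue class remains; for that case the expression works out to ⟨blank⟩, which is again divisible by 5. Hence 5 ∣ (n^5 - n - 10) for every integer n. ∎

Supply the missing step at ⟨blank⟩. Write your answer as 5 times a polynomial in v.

5(625v^5 + 625v^4 + 250v^3 + 50v^2 + 4v - 2)

The residues treated are {0, 2, 3, 4}, so the missing case is n ≡ 1 (mod 5); write n = 5v+1.
Then (5v+1)^5 - (5v+1) - 10 = 3125v^5 + 3125v^4 + 1250v^3 + 250v^2 + 20v - 10 = 5(625v^5 + 625v^4 + 250v^3 + 50v^2 + 4v - 2).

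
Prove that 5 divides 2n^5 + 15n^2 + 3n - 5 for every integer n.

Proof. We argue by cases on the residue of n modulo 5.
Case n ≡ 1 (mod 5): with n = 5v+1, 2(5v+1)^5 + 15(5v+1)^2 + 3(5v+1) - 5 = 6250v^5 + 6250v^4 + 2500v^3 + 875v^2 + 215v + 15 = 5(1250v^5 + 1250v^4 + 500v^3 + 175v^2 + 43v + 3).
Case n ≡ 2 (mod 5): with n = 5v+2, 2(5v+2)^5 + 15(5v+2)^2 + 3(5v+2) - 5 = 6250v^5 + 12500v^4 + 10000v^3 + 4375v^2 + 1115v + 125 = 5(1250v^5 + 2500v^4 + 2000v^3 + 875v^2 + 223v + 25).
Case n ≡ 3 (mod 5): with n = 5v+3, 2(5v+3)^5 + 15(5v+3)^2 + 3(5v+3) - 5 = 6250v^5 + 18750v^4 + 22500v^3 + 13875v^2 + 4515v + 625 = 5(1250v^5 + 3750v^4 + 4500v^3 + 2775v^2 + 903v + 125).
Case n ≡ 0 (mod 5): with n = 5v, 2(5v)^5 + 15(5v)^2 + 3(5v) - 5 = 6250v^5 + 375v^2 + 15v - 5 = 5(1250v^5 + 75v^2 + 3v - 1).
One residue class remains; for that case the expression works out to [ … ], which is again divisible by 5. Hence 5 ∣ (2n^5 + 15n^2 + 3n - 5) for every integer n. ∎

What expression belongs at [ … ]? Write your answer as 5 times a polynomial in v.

The residues treated are {1, 2, 3, 0}, so the missing case is n ≡ 4 (mod 5); write n = 5v+4.
Then 2(5v+4)^5 + 15(5v+4)^2 + 3(5v+4) - 5 = 6250v^5 + 25000v^4 + 40000v^3 + 32375v^2 + 13415v + 2295 = 5(1250v^5 + 5000v^4 + 8000v^3 + 6475v^2 + 2683v + 459).

5(1250v^5 + 5000v^4 + 8000v^3 + 6475v^2 + 2683v + 459)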